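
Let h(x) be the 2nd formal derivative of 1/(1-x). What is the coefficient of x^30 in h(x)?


Differentiating 2 times: d^2/dx^2 [1/(1-x)] = 2!/(1-x)^3.
The expansion 1/(1-x)^3 = sum_{k>=0} C(k+2, 2) x^k, so the coefficient of x^n in 2!/(1-x)^3 is 2! * C(n+2, 2).
For n = 30: 2 * C(32, 2) = 2 * 496 = 992

992


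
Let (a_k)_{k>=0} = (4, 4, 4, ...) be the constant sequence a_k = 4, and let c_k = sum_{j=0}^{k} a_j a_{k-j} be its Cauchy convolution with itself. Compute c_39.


Since a_j = 4 for all j >= 0, the convolution sum becomes
c_k = sum_{j=0}^{k} 4 * 4 = 16 * (k + 1).
Equivalently, the generating function of (a_k) is 4/(1 - x) and its square is 16/(1 - x)^2 = sum_{k>=0} 16(k + 1) x^k.
For k = 39: 16 * 40 = 640.

640


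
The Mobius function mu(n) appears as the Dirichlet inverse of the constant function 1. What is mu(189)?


189 has a squared prime factor, so mu(189) = 0.
Factorization reveals a repeated prime.

0


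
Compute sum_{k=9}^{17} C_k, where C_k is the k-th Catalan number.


C_9 through C_17: 4862, 16796, 58786, 208012, 742900, 2674440, 9694845, 35357670, 129644790
Sum = 4862 + 16796 + 58786 + 208012 + 742900 + 2674440 + 9694845 + 35357670 + 129644790
= 178403101

178403101


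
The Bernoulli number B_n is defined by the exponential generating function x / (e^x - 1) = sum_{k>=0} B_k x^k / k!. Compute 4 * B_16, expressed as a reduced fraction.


Bernoulli numbers can also be computed recursively via B_0 = 1 and sum_{j=0}^{m} C(m+1, j) B_j = 0 for m >= 1. Odd-index Bernoulli numbers vanish for k >= 3.
Computing B_16 = -3617/510, so 4 * B_16 = 4 * -3617/510 = -7234/255.

-7234/255


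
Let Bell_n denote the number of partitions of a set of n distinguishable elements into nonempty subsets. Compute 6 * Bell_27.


Bell_27 can be computed from the Bell triangle or from Dobinski's identity Bell_n = (1/e) * sum_{k>=0} k^n / k!.
Computing Bell_27 = 545717047936059989389.
Then 6 * 545717047936059989389 = 3274302287616359936334.

3274302287616359936334


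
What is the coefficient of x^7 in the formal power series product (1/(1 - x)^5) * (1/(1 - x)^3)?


Combine the factors: (1/(1 - x)^5) * (1/(1 - x)^3) = 1/(1 - x)^8.
Then use 1/(1 - x)^r = sum_{k>=0} C(k + r - 1, r - 1) x^k with r = 8 and k = 7:
C(14, 7) = 3432.

3432


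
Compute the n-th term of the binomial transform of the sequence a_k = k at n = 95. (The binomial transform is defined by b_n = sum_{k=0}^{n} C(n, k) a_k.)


With a_k = k, b_n = sum_{k=0}^{n} C(n, k) k. Using k * C(n, k) = n * C(n-1, k-1) gives b_n = n * sum_{k>=1} C(n-1, k-1) = n * 2^(n-1).
For n = 95: 95 * 2^94 = 95 * 19807040628566084398385987584 = 1881668859713778017846668820480.

1881668859713778017846668820480


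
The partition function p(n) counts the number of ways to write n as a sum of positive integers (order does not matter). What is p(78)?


Using the generating function prod_{k>=1} 1/(1-x^k), we compute p(78).
By dynamic programming over parts 1 through 78:
p(78) = 12132164

12132164


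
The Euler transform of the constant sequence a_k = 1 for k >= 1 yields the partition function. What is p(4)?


The Euler transform converts the sequence a_k = 1 into the number of integer partitions.
Using the recurrence or dynamic programming:
p(4) = 5

5


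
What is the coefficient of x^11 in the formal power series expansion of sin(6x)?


The Maclaurin series is sin(t) = sum_{k>=0} (-1)^k t^(2k+1) / (2k+1)!, so substituting t = 6x, only odd powers of x are nonzero, with coefficient of x^(2k+1) equal to (-1)^k 6^(2k+1) / (2k+1)!.
Write 11 = 2*5 + 1, giving the coefficient (-1)^5 * 6^11 / 11! = -362797056/39916800 = -17496/1925.

-17496/1925


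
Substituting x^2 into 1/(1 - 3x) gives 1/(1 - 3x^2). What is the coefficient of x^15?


Since 1/(1 - 3x^2) only has even powers of x,
the coefficient of x^15 (odd) is 0.

0


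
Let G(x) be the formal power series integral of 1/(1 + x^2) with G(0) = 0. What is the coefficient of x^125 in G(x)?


1/(1 + x^2) = sum_{j>=0} (-1)^j x^(2j). Integrating termwise with G(0) = 0:
G(x) = sum_{j>=0} (-1)^j x^(2j+1) / (2j+1) = arctan(x).
Only odd powers are nonzero. For x^125 write 125 = 2*62 + 1, giving
(-1)^62 / 125 = 1/125 = 1/125.

1/125


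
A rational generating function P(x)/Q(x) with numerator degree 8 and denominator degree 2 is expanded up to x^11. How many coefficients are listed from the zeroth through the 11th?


Expanding up to x^11 gives the coefficients for x^0, x^1, ..., x^11.
That is 11 + 1 = 12 coefficients in total.

12


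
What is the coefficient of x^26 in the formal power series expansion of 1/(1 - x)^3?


The negative binomial / multiset identity is
1/(1 - x)^r = sum_{k>=0} C(k + r - 1, r - 1) x^k.
Here r = 3 and k = 26, so the coefficient is
C(26 + 2, 2) = C(28, 2)
= 378

378


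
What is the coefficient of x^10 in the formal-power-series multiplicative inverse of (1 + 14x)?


The inverse is 1/(1 + 14x). Apply the geometric identity 1/(1 - y) = sum_{k>=0} y^k with y = -14x:
1/(1 + 14x) = sum_{k>=0} (-14)^k x^k.
So the coefficient of x^10 is (-14)^10 = 289254654976.

289254654976


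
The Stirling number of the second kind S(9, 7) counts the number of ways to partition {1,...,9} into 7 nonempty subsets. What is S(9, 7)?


Using the explicit formula S(n,k) = (1/k!) sum_{j=0}^{k} (-1)^(k-j) C(k,j) j^n:
S(9, 7) = 462
Equivalently, S(n,k) is n! times the coefficient of x^n in the EGF (e^x - 1)^k / k!.

462


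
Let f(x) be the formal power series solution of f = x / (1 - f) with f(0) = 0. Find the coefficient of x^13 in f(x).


Apply Lagrange inversion: f = x * phi(f) with phi(t) = 1/(1 - t), so
[x^n] f = (1/n) [t^(n-1)] phi(t)^n = (1/n) [t^(n-1)] (1 - t)^(-n) = (1/n) C(2n - 2, n - 1) = C_{n-1}.
For n = 13: C_12 = C(24, 12) / 13 = 2704156/13 = 208012 = 208012.

208012


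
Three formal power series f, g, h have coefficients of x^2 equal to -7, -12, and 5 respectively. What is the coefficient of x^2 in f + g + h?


Series addition is componentwise:
-7 + -12 + 5
= -14

-14


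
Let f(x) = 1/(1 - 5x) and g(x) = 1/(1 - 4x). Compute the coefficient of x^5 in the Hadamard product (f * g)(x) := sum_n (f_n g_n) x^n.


f has coefficients f_k = 5^k and g has coefficients g_k = 4^k, so the Hadamard product has coefficient (f*g)_k = 5^k * 4^k = 20^k.
For k = 5: 20^5 = 3200000.

3200000


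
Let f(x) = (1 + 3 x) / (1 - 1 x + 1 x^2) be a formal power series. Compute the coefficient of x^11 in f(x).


Write f(x) = sum_{k>=0} a_k x^k. Multiplying both sides by 1 - 1 x + 1 x^2 gives
(1 - 1 x + 1 x^2) sum_{k>=0} a_k x^k = 1 + 3 x.
Matching coefficients:
 x^0: a_0 = 1
 x^1: a_1 - 1 a_0 = 3  =>  a_1 = 1*1 + 3 = 4
 x^k (k >= 2): a_k = 1 a_{k-1} - 1 a_{k-2}.
Iterating: a_2 = 3, a_3 = -1, a_4 = -4, a_5 = -3, a_6 = 1, a_7 = 4, a_8 = 3, a_9 = -1, a_10 = -4, a_11 = -3.
So the coefficient of x^11 is -3.

-3


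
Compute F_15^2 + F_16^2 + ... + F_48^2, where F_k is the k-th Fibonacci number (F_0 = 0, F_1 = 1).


There is a standard identity sum_{k=0}^{N} F_k^2 = F_N * F_{N+1} (proved inductively from the telescoping relation F_k^2 = F_k F_{k+1} - F_{k-1} F_k). Then
sum_{k=15}^{48} F_k^2 = F_48 F_49 - F_14 F_15.
Computing: F_48 = 4807526976, F_49 = 7778742049, F_14 = 377, F_15 = 610.
Sum = 4807526976 * 7778742049 - 377 * 610 = 37396512239912783854.

37396512239912783854


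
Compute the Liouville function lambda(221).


The Liouville function is lambda(k) = (-1)^Omega(k), where Omega(k) counts the prime factors of k with multiplicity.
Factoring: 221 = 13 * 17, so Omega(221) = 2.
lambda(221) = (-1)^2 = 1.

1


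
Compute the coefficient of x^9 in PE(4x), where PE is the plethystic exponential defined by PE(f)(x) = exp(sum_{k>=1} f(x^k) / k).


With f(x) = 4x, the exponent is sum_{k>=1} 4 x^k / k = 4 * (-ln(1 - x)). Exponentiating:
PE(4x) = exp(-4 ln(1 - x)) = 1/(1 - x)^4.
By the negative binomial expansion, [x^n] 1/(1 - x)^4 = C(n + 3, 3).
For n = 9: C(12, 3) = 220.

220


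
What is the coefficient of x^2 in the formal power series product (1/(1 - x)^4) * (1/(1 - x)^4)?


Combine the factors: (1/(1 - x)^4) * (1/(1 - x)^4) = 1/(1 - x)^8.
Then use 1/(1 - x)^r = sum_{k>=0} C(k + r - 1, r - 1) x^k with r = 8 and k = 2:
C(9, 7) = 36.

36


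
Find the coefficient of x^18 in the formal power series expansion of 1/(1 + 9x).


Write 1/(1 + c x) = 1/(1 - (-c) x) and apply the geometric-series identity
1/(1 - y) = sum_{k>=0} y^k to get 1/(1 + c x) = sum_{k>=0} (-c)^k x^k.
So the coefficient of x^k is (-c)^k = (-1)^k * c^k.
Here c = 9 and k = 18:
(-9)^18 = 1 * 150094635296999121 = 150094635296999121

150094635296999121


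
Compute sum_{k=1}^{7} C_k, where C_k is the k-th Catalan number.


C_1 through C_7: 1, 2, 5, 14, 42, 132, 429
Sum = 1 + 2 + 5 + 14 + 42 + 132 + 429
= 625

625


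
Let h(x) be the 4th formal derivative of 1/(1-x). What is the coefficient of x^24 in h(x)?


Differentiating 4 times: d^4/dx^4 [1/(1-x)] = 4!/(1-x)^5.
The expansion 1/(1-x)^5 = sum_{k>=0} C(k+4, 4) x^k, so the coefficient of x^n in 4!/(1-x)^5 is 4! * C(n+4, 4).
For n = 24: 24 * C(28, 4) = 24 * 20475 = 491400

491400


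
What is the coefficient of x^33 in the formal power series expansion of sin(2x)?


The Maclaurin series is sin(t) = sum_{k>=0} (-1)^k t^(2k+1) / (2k+1)!, so substituting t = 2x, only odd powers of x are nonzero, with coefficient of x^(2k+1) equal to (-1)^k 2^(2k+1) / (2k+1)!.
Write 33 = 2*16 + 1, giving the coefficient (-1)^16 * 2^33 / 33! = 8589934592/8683317618811886495518194401280000000 = 4/4043484860477916195764296875.

4/4043484860477916195764296875


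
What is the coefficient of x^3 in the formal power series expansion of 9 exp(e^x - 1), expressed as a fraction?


exp(e^x - 1) is the exponential generating function for the Bell numbers Bell_k: exp(e^x - 1) = sum_{k>=0} Bell_k x^k / k!.
So the coefficient of x^3 in 9 exp(e^x - 1) is 9 Bell_3 / 3!.
Computing: Bell_3 = 5 and 3! = 6, giving
9 * 5/6 = 15/2.

15/2


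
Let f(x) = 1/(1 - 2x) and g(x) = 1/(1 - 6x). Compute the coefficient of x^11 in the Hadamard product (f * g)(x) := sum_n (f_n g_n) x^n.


f has coefficients f_k = 2^k and g has coefficients g_k = 6^k, so the Hadamard product has coefficient (f*g)_k = 2^k * 6^k = 12^k.
For k = 11: 12^11 = 743008370688.

743008370688


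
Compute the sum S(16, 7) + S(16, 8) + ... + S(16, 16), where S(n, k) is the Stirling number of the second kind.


By definition, S(n, k) counts partitions of an n-set into exactly k nonempty blocks.
Computing row n = 16 for k = 7..16:
S(16, k): 3281882604, 2141764053, 820784250, 193754990, 28936908, 2757118, 165620, 6020, 120, 1
Sum = 6470051684.

6470051684


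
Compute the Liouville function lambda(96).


The Liouville function is lambda(k) = (-1)^Omega(k), where Omega(k) counts the prime factors of k with multiplicity.
Factoring: 96 = 2 * 2 * 2 * 2 * 2 * 3, so Omega(96) = 6.
lambda(96) = (-1)^6 = 1.

1


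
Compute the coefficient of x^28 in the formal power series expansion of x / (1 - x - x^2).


Let f(x) = sum_{k>=0} a_k x^k. Multiplying f(x) * (1 - x - x^2) = x and matching coefficients gives a_0 = 0, a_1 = 1, and a_k = a_{k-1} + a_{k-2} for k >= 2. These are the Fibonacci numbers F_k.
Iterating from F_0 = 0, F_1 = 1:
F_0=0, F_1=1, F_2=1, F_3=2, F_4=3, F_5=5, F_6=8, F_7=13, F_8=21, F_9=34, ...
F_28 = 317811.

317811


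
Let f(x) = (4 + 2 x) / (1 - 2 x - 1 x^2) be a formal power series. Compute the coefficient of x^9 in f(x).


Write f(x) = sum_{k>=0} a_k x^k. Multiplying both sides by 1 - 2 x - 1 x^2 gives
(1 - 2 x - 1 x^2) sum_{k>=0} a_k x^k = 4 + 2 x.
Matching coefficients:
 x^0: a_0 = 4
 x^1: a_1 - 2 a_0 = 2  =>  a_1 = 2*4 + 2 = 10
 x^k (k >= 2): a_k = 2 a_{k-1} + 1 a_{k-2}.
Iterating: a_2 = 24, a_3 = 58, a_4 = 140, a_5 = 338, a_6 = 816, a_7 = 1970, a_8 = 4756, a_9 = 11482.
So the coefficient of x^9 is 11482.

11482


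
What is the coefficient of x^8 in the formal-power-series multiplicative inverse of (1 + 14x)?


The inverse is 1/(1 + 14x). Apply the geometric identity 1/(1 - y) = sum_{k>=0} y^k with y = -14x:
1/(1 + 14x) = sum_{k>=0} (-14)^k x^k.
So the coefficient of x^8 is (-14)^8 = 1475789056.

1475789056


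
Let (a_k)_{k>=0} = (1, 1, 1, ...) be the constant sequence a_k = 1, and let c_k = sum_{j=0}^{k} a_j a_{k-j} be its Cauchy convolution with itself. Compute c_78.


Since a_j = 1 for all j >= 0, the convolution sum becomes
c_k = sum_{j=0}^{k} 1 * 1 = 1 * (k + 1).
Equivalently, the generating function of (a_k) is 1/(1 - x) and its square is 1/(1 - x)^2 = sum_{k>=0} 1(k + 1) x^k.
For k = 78: 1 * 79 = 79.

79


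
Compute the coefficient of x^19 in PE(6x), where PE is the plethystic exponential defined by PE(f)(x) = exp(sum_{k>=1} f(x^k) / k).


With f(x) = 6x, the exponent is sum_{k>=1} 6 x^k / k = 6 * (-ln(1 - x)). Exponentiating:
PE(6x) = exp(-6 ln(1 - x)) = 1/(1 - x)^6.
By the negative binomial expansion, [x^n] 1/(1 - x)^6 = C(n + 5, 5).
For n = 19: C(24, 5) = 42504.

42504


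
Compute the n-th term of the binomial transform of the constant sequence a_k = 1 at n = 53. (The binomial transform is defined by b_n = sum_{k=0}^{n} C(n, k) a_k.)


With a_k = 1 for all k, b_n = sum_{k=0}^{n} C(n, k) = 2^n by the binomial theorem.
For n = 53: 2^53 = 9007199254740992.

9007199254740992


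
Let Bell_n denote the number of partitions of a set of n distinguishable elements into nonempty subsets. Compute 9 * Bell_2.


Bell_2 can be computed from the Bell triangle or from Dobinski's identity Bell_n = (1/e) * sum_{k>=0} k^n / k!.
Computing Bell_2 = 2.
Then 9 * 2 = 18.

18


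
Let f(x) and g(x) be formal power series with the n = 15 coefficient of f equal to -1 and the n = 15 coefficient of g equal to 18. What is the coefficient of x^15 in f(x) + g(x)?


Addition of formal power series is termwise.
The coefficient of x^15 in f + g = -1 + 18
= 17

17


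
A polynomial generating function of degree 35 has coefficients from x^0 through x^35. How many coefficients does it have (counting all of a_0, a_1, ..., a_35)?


A polynomial of degree 35 takes the form a_0 + a_1 x + ... + a_35 x^35.
The number of coefficients is 35 + 1 = 36.

36


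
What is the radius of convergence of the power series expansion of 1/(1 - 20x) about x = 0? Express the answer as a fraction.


Expanding 1/(1 - 20x) = sum_{k>=0} 20^k x^k, the series converges when |20x| < 1, i.e., |x| < 1/20.
So the radius of convergence is 1/20 = 1/20.

1/20


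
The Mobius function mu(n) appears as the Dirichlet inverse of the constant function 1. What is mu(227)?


227 = 227 (all distinct primes).
mu(227) = (-1)^1 = -1

-1


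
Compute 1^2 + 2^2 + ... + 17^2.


This power sum has a closed form given by Faulhaber's formula
sum_{k=1}^{m} k^p = (1 / (p + 1)) * sum_{j=0}^{p} C(p + 1, j) B_j m^(p + 1 - j),
but for small m direct computation is fastest:
1 + 4 + 9 + 16 + 25 + 36 + 49 + 64 + 81 + 100 + 121 + 144 + 169 + 196 + 225 + 256 + 289 = 1785.

1785


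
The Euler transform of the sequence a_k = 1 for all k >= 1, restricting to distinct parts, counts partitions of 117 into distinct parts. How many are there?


Partitions of 117 into distinct parts can be computed via generating function.
Product (1+x)(1+x^2)(1+x^3)...
The coefficient of x^117 = 1741521

1741521


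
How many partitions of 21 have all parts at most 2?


Using the generating function (1-x)^(-1)(1-x^2)^(-1),
the coefficient of x^21 counts these restricted partitions.
Result = 11

11


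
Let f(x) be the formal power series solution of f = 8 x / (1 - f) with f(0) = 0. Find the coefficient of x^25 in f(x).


Apply Lagrange inversion: f = 8 x * phi(f) with phi(t) = 1/(1 - t), so
[x^n] f = 8^n * (1/n) [t^(n-1)] phi(t)^n = 8^n * (1/n) [t^(n-1)] (1 - t)^(-n) = 8^n * (1/n) C(2n - 2, n - 1) = 8^n * C_{n-1}.
For n = 25: C_24 = C(48, 24) / 25 = 32247603683100/25 = 1289904147324.
With the 8^25 = 37778931862957161709568 factor, the coefficient is 37778931862957161709568 * 1289904147324 = 48731200891499252496119493172396032.

48731200891499252496119493172396032


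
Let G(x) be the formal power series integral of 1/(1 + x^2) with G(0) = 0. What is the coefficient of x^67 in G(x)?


1/(1 + x^2) = sum_{j>=0} (-1)^j x^(2j). Integrating termwise with G(0) = 0:
G(x) = sum_{j>=0} (-1)^j x^(2j+1) / (2j+1) = arctan(x).
Only odd powers are nonzero. For x^67 write 67 = 2*33 + 1, giving
(-1)^33 / 67 = -1/67 = -1/67.

-1/67


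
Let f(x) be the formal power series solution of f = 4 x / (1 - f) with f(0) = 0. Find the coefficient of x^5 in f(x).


Apply Lagrange inversion: f = 4 x * phi(f) with phi(t) = 1/(1 - t), so
[x^n] f = 4^n * (1/n) [t^(n-1)] phi(t)^n = 4^n * (1/n) [t^(n-1)] (1 - t)^(-n) = 4^n * (1/n) C(2n - 2, n - 1) = 4^n * C_{n-1}.
For n = 5: C_4 = C(8, 4) / 5 = 70/5 = 14.
With the 4^5 = 1024 factor, the coefficient is 1024 * 14 = 14336.

14336


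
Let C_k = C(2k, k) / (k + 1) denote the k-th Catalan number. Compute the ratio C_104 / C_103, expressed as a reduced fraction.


Using C_k = (2k)! / (k! (k+1)!), the ratio C_{k+1}/C_k simplifies to
C_{k+1}/C_k = [(2k+2)! / ((k+1)! (k+2)!)] * [k! (k+1)! / (2k)!]
 = (2k+2)(2k+1) / ((k+1)(k+2)) = 2(2k+1) / (k+2).
For k = 103: 2(2*103 + 1) / (103 + 2) = 414/105 = 138/35.

138/35


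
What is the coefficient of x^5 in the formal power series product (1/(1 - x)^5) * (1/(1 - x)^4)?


Combine the factors: (1/(1 - x)^5) * (1/(1 - x)^4) = 1/(1 - x)^9.
Then use 1/(1 - x)^r = sum_{k>=0} C(k + r - 1, r - 1) x^k with r = 9 and k = 5:
C(13, 8) = 1287.

1287


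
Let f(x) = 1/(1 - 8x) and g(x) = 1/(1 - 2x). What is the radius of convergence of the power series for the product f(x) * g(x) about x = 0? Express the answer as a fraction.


The radius of 1/(1 - 8x) is 1/8 (nearest singularity at x = 1/8), and the radius of 1/(1 - 2x) is 1/2.
The product f(x)*g(x) = 1/((1 - 8x)(1 - 2x)) has singularities at both 1/8 and 1/2, so its radius of convergence is the distance to the nearest one:
min(1/8, 1/2) = 1/8.

1/8


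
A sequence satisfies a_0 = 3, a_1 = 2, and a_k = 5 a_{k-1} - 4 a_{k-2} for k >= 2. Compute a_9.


The characteristic equation is t^2 - 5 t + 4 = 0, with roots r_1 = 4 and r_2 = 1 (so c_1 = r_1 + r_2, c_2 = -r_1 r_2 as required).
One can use the closed form a_n = A r_1^n + B r_2^n, but direct iteration is more reliable:
a_0 = 3, a_1 = 2, a_2 = -2, a_3 = -18, a_4 = -82, a_5 = -338, a_6 = -1362, a_7 = -5458, a_8 = -21842, a_9 = -87378.
So a_9 = -87378.

-87378


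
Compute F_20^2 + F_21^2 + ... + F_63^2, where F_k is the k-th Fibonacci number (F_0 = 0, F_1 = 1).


There is a standard identity sum_{k=0}^{N} F_k^2 = F_N * F_{N+1} (proved inductively from the telescoping relation F_k^2 = F_k F_{k+1} - F_{k-1} F_k). Then
sum_{k=20}^{63} F_k^2 = F_63 F_64 - F_19 F_20.
Computing: F_63 = 6557470319842, F_64 = 10610209857723, F_19 = 4181, F_20 = 6765.
Sum = 6557470319842 * 10610209857723 - 4181 * 6765 = 69576136229313582095555301.

69576136229313582095555301


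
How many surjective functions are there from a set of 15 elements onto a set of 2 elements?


By inclusion-exclusion on which target elements are missed, the number of surjections from an n-set onto a k-set is
surj(n, k) = sum_{j=0}^{k} (-1)^j C(k, j) (k - j)^n.
Equivalently surj(n, k) = k! * S(n, k), where S(n, k) is the Stirling number of the second kind.
For n = 15, k = 2:
S(15, 2) = 16383, so
surj = 2! * 16383 = 2 * 16383 = 32766.

32766


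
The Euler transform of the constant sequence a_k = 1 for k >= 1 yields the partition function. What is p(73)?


The Euler transform converts the sequence a_k = 1 into the number of integer partitions.
Using the recurrence or dynamic programming:
p(73) = 6185689

6185689


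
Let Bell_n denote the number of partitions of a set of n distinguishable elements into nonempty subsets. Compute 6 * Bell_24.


Bell_24 can be computed from the Bell triangle or from Dobinski's identity Bell_n = (1/e) * sum_{k>=0} k^n / k!.
Computing Bell_24 = 445958869294805289.
Then 6 * 445958869294805289 = 2675753215768831734.

2675753215768831734


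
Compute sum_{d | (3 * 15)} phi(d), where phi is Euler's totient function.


First, 3 * 15 = 45. One classical identity is sum_{d | n} phi(d) = n (each k in [1, n] has a unique gcd with n, and among the k's with gcd(k, n) = n/d there are phi(d) of them). So the sum equals 45. We also verify directly:
Divisors of 45: 1, 3, 5, 9, 15, 45.
phi values: 1, 2, 4, 6, 8, 24.
Sum = 45.

45


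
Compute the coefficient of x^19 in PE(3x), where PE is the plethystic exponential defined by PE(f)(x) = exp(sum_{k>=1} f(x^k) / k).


With f(x) = 3x, the exponent is sum_{k>=1} 3 x^k / k = 3 * (-ln(1 - x)). Exponentiating:
PE(3x) = exp(-3 ln(1 - x)) = 1/(1 - x)^3.
By the negative binomial expansion, [x^n] 1/(1 - x)^3 = C(n + 2, 2).
For n = 19: C(21, 2) = 210.

210


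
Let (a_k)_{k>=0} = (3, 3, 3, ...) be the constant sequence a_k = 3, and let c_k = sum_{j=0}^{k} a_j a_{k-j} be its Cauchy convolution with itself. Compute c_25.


Since a_j = 3 for all j >= 0, the convolution sum becomes
c_k = sum_{j=0}^{k} 3 * 3 = 9 * (k + 1).
Equivalently, the generating function of (a_k) is 3/(1 - x) and its square is 9/(1 - x)^2 = sum_{k>=0} 9(k + 1) x^k.
For k = 25: 9 * 26 = 234.

234


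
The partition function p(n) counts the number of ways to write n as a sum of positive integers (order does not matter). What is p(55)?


Using the generating function prod_{k>=1} 1/(1-x^k), we compute p(55).
By dynamic programming over parts 1 through 55:
p(55) = 451276

451276


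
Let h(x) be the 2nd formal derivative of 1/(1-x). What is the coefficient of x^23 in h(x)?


Differentiating 2 times: d^2/dx^2 [1/(1-x)] = 2!/(1-x)^3.
The expansion 1/(1-x)^3 = sum_{k>=0} C(k+2, 2) x^k, so the coefficient of x^n in 2!/(1-x)^3 is 2! * C(n+2, 2).
For n = 23: 2 * C(25, 2) = 2 * 300 = 600

600


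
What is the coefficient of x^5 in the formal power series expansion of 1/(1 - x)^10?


The negative binomial / multiset identity is
1/(1 - x)^r = sum_{k>=0} C(k + r - 1, r - 1) x^k.
Here r = 10 and k = 5, so the coefficient is
C(5 + 9, 9) = C(14, 9)
= 2002

2002


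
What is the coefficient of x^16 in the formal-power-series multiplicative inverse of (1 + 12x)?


The inverse is 1/(1 + 12x). Apply the geometric identity 1/(1 - y) = sum_{k>=0} y^k with y = -12x:
1/(1 + 12x) = sum_{k>=0} (-12)^k x^k.
So the coefficient of x^16 is (-12)^16 = 184884258895036416.

184884258895036416


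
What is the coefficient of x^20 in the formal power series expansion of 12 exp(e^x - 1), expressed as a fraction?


exp(e^x - 1) is the exponential generating function for the Bell numbers Bell_k: exp(e^x - 1) = sum_{k>=0} Bell_k x^k / k!.
So the coefficient of x^20 in 12 exp(e^x - 1) is 12 Bell_20 / 20!.
Computing: Bell_20 = 51724158235372 and 20! = 2432902008176640000, giving
12 * 51724158235372/2432902008176640000 = 263898766507/1034397112320000.

263898766507/1034397112320000


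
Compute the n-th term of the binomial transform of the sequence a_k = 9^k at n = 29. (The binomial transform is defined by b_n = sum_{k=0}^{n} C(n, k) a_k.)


With a_k = 9^k, b_n = sum_{k=0}^{n} C(n, k) 9^k = (1 + 9)^n by the binomial theorem.
For n = 29: (1 + 9)^29 = 10^29 = 100000000000000000000000000000.

100000000000000000000000000000


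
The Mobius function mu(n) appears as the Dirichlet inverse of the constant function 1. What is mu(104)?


104 has a squared prime factor, so mu(104) = 0.
Factorization reveals a repeated prime.

0


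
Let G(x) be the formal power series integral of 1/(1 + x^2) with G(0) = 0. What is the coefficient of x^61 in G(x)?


1/(1 + x^2) = sum_{j>=0} (-1)^j x^(2j). Integrating termwise with G(0) = 0:
G(x) = sum_{j>=0} (-1)^j x^(2j+1) / (2j+1) = arctan(x).
Only odd powers are nonzero. For x^61 write 61 = 2*30 + 1, giving
(-1)^30 / 61 = 1/61 = 1/61.

1/61


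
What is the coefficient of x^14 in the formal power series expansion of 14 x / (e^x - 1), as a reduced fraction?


The exponential generating function for Bernoulli numbers is
x / (e^x - 1) = sum_{k>=0} B_k x^k / k!.
So the coefficient of x^14 in 14 x / (e^x - 1) is 14 B_14 / 14!.
Computing: B_14 = 7/6, 14! = 87178291200, giving
14 * 7/6 / 87178291200 = 1/5337446400.

1/5337446400


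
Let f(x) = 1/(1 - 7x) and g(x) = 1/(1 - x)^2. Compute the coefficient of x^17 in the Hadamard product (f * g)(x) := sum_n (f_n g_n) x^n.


f has coefficients f_k = 7^k. For g = 1/(1 - x)^2 the coefficient is g_k = C(k + 1, 1) = k + 1. The Hadamard coefficient is (f * g)_k = 7^k * (k + 1).
For k = 17: 7^17 * 18 = 232630513987207 * 18 = 4187349251769726.

4187349251769726


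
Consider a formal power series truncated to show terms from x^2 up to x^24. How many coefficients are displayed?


From x^2 to x^24 inclusive, the count is 24 - 2 + 1 = 23.

23


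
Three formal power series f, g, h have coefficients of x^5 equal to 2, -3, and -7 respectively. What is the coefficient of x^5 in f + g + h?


Series addition is componentwise:
2 + -3 + -7
= -8

-8


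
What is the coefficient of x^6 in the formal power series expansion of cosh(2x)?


The Maclaurin series is cosh(t) = sum_{m>=0} t^(2m) / (2m)!, so substituting t = 2x, only even powers of x are nonzero, with coefficient of x^(2m) equal to 2^(2m) / (2m)!.
For x^6 the coefficient is 2^6/6! = 64/720 = 4/45.

4/45


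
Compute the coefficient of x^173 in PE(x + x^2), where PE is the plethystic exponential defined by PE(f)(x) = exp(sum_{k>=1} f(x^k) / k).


With f(x) = x + x^2, the exponent is sum_{k>=1} (x^k + x^(2k)) / k = -ln(1 - x) - ln(1 - x^2). Exponentiating:
PE(x + x^2) = 1 / ((1 - x)(1 - x^2)).
This is the generating function for partitions of n into parts of size 1 or 2. The number of 2's can be any j in 0..86, and the rest are 1's, so
[x^173] = floor(173/2) + 1 = 87.

87


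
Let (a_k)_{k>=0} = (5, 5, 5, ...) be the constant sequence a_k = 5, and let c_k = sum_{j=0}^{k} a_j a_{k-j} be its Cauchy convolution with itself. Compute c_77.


Since a_j = 5 for all j >= 0, the convolution sum becomes
c_k = sum_{j=0}^{k} 5 * 5 = 25 * (k + 1).
Equivalently, the generating function of (a_k) is 5/(1 - x) and its square is 25/(1 - x)^2 = sum_{k>=0} 25(k + 1) x^k.
For k = 77: 25 * 78 = 1950.

1950


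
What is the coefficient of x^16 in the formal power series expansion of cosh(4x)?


The Maclaurin series is cosh(t) = sum_{m>=0} t^(2m) / (2m)!, so substituting t = 4x, only even powers of x are nonzero, with coefficient of x^(2m) equal to 4^(2m) / (2m)!.
For x^16 the coefficient is 4^16/16! = 4294967296/20922789888000 = 131072/638512875.

131072/638512875


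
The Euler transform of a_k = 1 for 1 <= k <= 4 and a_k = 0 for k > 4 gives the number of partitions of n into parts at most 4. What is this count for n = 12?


Partitions of 12 into parts at most 4:
Using generating function (1-x)^(-1)(1-x^2)^(-1)...(1-x^4)^(-1),
the coefficient of x^12 = 34

34


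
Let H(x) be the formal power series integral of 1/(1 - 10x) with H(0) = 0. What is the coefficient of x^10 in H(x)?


1/(1 - 10x) = sum_{k>=0} 10^k x^k. Integrating termwise with H(0) = 0:
H(x) = sum_{k>=0} 10^k x^(k+1) / (k+1) = sum_{m>=1} 10^(m-1) x^m / m.
For m = 10: 10^9/10 = 1000000000/10 = 100000000.

100000000


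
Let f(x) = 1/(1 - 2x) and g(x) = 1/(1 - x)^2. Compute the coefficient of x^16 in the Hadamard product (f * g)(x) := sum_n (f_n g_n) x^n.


f has coefficients f_k = 2^k. For g = 1/(1 - x)^2 the coefficient is g_k = C(k + 1, 1) = k + 1. The Hadamard coefficient is (f * g)_k = 2^k * (k + 1).
For k = 16: 2^16 * 17 = 65536 * 17 = 1114112.

1114112


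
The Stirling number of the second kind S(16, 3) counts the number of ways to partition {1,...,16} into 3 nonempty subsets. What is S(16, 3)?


Using the explicit formula S(n,k) = (1/k!) sum_{j=0}^{k} (-1)^(k-j) C(k,j) j^n:
S(16, 3) = 7141686
Equivalently, S(n,k) is n! times the coefficient of x^n in the EGF (e^x - 1)^k / k!.

7141686


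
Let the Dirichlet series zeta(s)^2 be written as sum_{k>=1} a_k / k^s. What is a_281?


The Dirichlet convolution of the constant function 1 with itself gives (1 * 1)(k) = sum_{d | k} 1 = d(k), the number of positive divisors of k.
Since zeta(s) = sum_{k>=1} 1/k^s, we have zeta(s)^2 = sum_{k>=1} d(k)/k^s, so a_k = d(k).
For k = 281: the divisors are 1, 281.
Count = 2.

2


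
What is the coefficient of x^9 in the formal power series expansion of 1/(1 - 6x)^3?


The general identity 1/(1 - c x)^r = sum_{k>=0} c^k C(k + r - 1, r - 1) x^k follows by substituting y = c x into 1/(1 - y)^r = sum_{k>=0} C(k + r - 1, r - 1) y^k.
For c = 6, r = 3, k = 9:
6^9 * C(11, 2) = 10077696 * 55 = 554273280.

554273280


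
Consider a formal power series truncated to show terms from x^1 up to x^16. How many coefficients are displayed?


From x^1 to x^16 inclusive, the count is 16 - 1 + 1 = 16.

16


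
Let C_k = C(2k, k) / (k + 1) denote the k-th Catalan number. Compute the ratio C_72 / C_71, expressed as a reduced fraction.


Using C_k = (2k)! / (k! (k+1)!), the ratio C_{k+1}/C_k simplifies to
C_{k+1}/C_k = [(2k+2)! / ((k+1)! (k+2)!)] * [k! (k+1)! / (2k)!]
 = (2k+2)(2k+1) / ((k+1)(k+2)) = 2(2k+1) / (k+2).
For k = 71: 2(2*71 + 1) / (71 + 2) = 286/73 = 286/73.

286/73


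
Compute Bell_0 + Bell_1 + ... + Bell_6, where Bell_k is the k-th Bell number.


Recall Bell_k counts set partitions of a k-set (with Bell_0 = 1 by convention).
Bell_0 through Bell_6: 1, 1, 2, 5, 15, 52, 203
Sum = 1 + 1 + 2 + 5 + 15 + 52 + 203 = 279.

279


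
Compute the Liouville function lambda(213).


The Liouville function is lambda(k) = (-1)^Omega(k), where Omega(k) counts the prime factors of k with multiplicity.
Factoring: 213 = 3 * 71, so Omega(213) = 2.
lambda(213) = (-1)^2 = 1.

1


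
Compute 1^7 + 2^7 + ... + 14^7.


This power sum has a closed form given by Faulhaber's formula
sum_{k=1}^{m} k^p = (1 / (p + 1)) * sum_{j=0}^{p} C(p + 1, j) B_j m^(p + 1 - j),
but for small m direct computation is fastest:
1 + 128 + 2187 + 16384 + 78125 + 279936 + 823543 + 2097152 + 4782969 + 10000000 + 19487171 + 35831808 + 62748517 + 105413504 = 241561425.

241561425


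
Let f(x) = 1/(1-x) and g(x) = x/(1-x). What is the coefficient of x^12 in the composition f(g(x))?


First simplify the composition: f(g(x)) = 1/(1 - x/(1-x)) = (1-x)/((1-x) - x) = (1-x)/(1-2x).
Now extract the coefficient. Write (1-x)/(1-2x) = 1/(1-2x) - x/(1-2x).
The coefficient of x^n in 1/(1-2x) is 2^n, and in x/(1-2x) is 2^(n-1) (for n >= 1).
So the coefficient of x^12 is 2^12 - 2^11 = 4096 - 2048 = 2048.

2048


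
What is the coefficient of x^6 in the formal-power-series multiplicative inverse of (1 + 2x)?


The inverse is 1/(1 + 2x). Apply the geometric identity 1/(1 - y) = sum_{k>=0} y^k with y = -2x:
1/(1 + 2x) = sum_{k>=0} (-2)^k x^k.
So the coefficient of x^6 is (-2)^6 = 64.

64


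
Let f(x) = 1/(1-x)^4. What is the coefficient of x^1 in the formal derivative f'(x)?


Differentiate: d/dx [ 1/(1-x)^r ] = r / (1-x)^(r+1).
Here r = 4, so f'(x) = 4 / (1-x)^5.
The expansion of 1/(1-x)^(r+1) has coefficient of x^n equal to C(n+r, r).
So the coefficient of x^1 in f'(x) is
4 * C(5, 4) = 4 * 5 = 20

20


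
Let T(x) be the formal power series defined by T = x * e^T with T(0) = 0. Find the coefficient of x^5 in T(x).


Apply the Lagrange inversion formula: if T = x * phi(T) with phi(t) = e^t, then
[x^n] T = (1/n) [t^(n-1)] phi(t)^n = (1/n) [t^(n-1)] e^(n t) = (1/n) * n^(n-1) / (n-1)! = n^(n-1) / n!.
When c = 1 this is the Cayley count of rooted labeled trees on n vertices, divided by n!.
For n = 5: 5^4 / 5! = 625/120 = 125/24.

125/24


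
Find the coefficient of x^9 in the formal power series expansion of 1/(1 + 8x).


Write 1/(1 + c x) = 1/(1 - (-c) x) and apply the geometric-series identity
1/(1 - y) = sum_{k>=0} y^k to get 1/(1 + c x) = sum_{k>=0} (-c)^k x^k.
So the coefficient of x^k is (-c)^k = (-1)^k * c^k.
Here c = 8 and k = 9:
(-8)^9 = -1 * 134217728 = -134217728

-134217728


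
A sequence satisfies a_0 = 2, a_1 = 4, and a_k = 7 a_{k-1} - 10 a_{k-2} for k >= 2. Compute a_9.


The characteristic equation is t^2 - 7 t + 10 = 0, with roots r_1 = 5 and r_2 = 2 (so c_1 = r_1 + r_2, c_2 = -r_1 r_2 as required).
One can use the closed form a_n = A r_1^n + B r_2^n, but direct iteration is more reliable:
a_0 = 2, a_1 = 4, a_2 = 8, a_3 = 16, a_4 = 32, a_5 = 64, a_6 = 128, a_7 = 256, a_8 = 512, a_9 = 1024.
So a_9 = 1024.

1024


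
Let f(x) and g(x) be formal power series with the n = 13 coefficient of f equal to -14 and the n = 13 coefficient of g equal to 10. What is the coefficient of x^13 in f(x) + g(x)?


Addition of formal power series is termwise.
The coefficient of x^13 in f + g = -14 + 10
= -4

-4


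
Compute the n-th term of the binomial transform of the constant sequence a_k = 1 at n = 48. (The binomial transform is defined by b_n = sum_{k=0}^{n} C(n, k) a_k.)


With a_k = 1 for all k, b_n = sum_{k=0}^{n} C(n, k) = 2^n by the binomial theorem.
For n = 48: 2^48 = 281474976710656.

281474976710656


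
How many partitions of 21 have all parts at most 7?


Using the generating function (1-x)^(-1)(1-x^2)^(-1)...(1-x^7)^(-1),
the coefficient of x^21 counts these restricted partitions.
Result = 436

436


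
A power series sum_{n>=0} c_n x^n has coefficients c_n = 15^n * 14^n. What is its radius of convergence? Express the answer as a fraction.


By the root test (Cauchy-Hadamard), the radius is R = 1 / limsup_n |c_n|^(1/n).
Here |c_n|^(1/n) = (15^n * 14^n)^(1/n) = 15 * 14 = 210 for all n.
So R = 1/210 = 1/210.

1/210


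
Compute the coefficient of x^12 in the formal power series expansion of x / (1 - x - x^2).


Let f(x) = sum_{k>=0} a_k x^k. Multiplying f(x) * (1 - x - x^2) = x and matching coefficients gives a_0 = 0, a_1 = 1, and a_k = a_{k-1} + a_{k-2} for k >= 2. These are the Fibonacci numbers F_k.
Iterating from F_0 = 0, F_1 = 1:
F_0=0, F_1=1, F_2=1, F_3=2, F_4=3, F_5=5, F_6=8, F_7=13, F_8=21, F_9=34, ...
F_12 = 144.

144


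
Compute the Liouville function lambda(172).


The Liouville function is lambda(k) = (-1)^Omega(k), where Omega(k) counts the prime factors of k with multiplicity.
Factoring: 172 = 2 * 2 * 43, so Omega(172) = 3.
lambda(172) = (-1)^3 = -1.

-1


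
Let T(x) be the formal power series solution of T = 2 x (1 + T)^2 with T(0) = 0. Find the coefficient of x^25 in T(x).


Apply the Lagrange inversion formula: if T = 2 x * phi(T) with phi(t) = (1 + t)^2, then [x^n] T = 2^n * (1/n) [t^(n-1)] phi(t)^n = 2^n * (1/n) [t^(n-1)] (1 + t)^(2n) = 2^n * (1/n) C(2n, n-1).
Using the identity C(2n, n-1) = C(2n, n) * n / (n+1), the unscaled factor equals C(2n, n) / (n+1) = C_n, the n-th Catalan number.
For n = 25: C_25 = C(50, 25) / 26 = 126410606437752/26 = 4861946401452.
With the 2^25 = 33554432 factor, the coefficient is 33554432 * 4861946401452 = 163139849915165835264.

163139849915165835264


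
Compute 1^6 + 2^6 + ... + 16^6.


This power sum has a closed form given by Faulhaber's formula
sum_{k=1}^{m} k^p = (1 / (p + 1)) * sum_{j=0}^{p} C(p + 1, j) B_j m^(p + 1 - j),
but for small m direct computation is fastest:
1 + 64 + 729 + 4096 + 15625 + 46656 + 117649 + 262144 + 531441 + 1000000 + 1771561 + 2985984 + 4826809 + 7529536 + 11390625 + 16777216 = 47260136.

47260136


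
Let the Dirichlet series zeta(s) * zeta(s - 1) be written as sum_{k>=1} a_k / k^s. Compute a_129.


Convolution gives a_k = sum_{d | k} d * 1 = sum_{d | k} d = sigma(k), the sum of positive divisors of k.
For k = 129, the divisors are 1, 3, 43, 129, so
sigma(129) = 1 + 3 + 43 + 129 = 176.

176


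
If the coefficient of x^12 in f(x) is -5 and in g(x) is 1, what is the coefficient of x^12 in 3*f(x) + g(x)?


Scalar multiplication scales coefficients: 3 * -5 = -15.
Then add the g coefficient: -15 + 1
= -14

-14


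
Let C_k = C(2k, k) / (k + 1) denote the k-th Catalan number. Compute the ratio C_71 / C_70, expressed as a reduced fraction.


Using C_k = (2k)! / (k! (k+1)!), the ratio C_{k+1}/C_k simplifies to
C_{k+1}/C_k = [(2k+2)! / ((k+1)! (k+2)!)] * [k! (k+1)! / (2k)!]
 = (2k+2)(2k+1) / ((k+1)(k+2)) = 2(2k+1) / (k+2).
For k = 70: 2(2*70 + 1) / (70 + 2) = 282/72 = 47/12.

47/12


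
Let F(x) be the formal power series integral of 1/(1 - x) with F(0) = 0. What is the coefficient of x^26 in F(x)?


1/(1 - x) = sum_{k>=0} x^k. Integrating termwise and using F(0) = 0 gives
F(x) = sum_{k>=0} x^(k+1) / (k+1) = sum_{m>=1} x^m / m = -ln(1 - x).
So the coefficient of x^26 is 1/26 = 1/26.

1/26


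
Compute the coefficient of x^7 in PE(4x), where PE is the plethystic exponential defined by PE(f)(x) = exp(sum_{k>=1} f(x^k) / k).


With f(x) = 4x, the exponent is sum_{k>=1} 4 x^k / k = 4 * (-ln(1 - x)). Exponentiating:
PE(4x) = exp(-4 ln(1 - x)) = 1/(1 - x)^4.
By the negative binomial expansion, [x^n] 1/(1 - x)^4 = C(n + 3, 3).
For n = 7: C(10, 3) = 120.

120


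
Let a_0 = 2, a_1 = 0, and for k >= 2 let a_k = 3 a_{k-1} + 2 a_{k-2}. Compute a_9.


Iterating the recurrence forward:
a_0 = 2
a_1 = 0
a_2 = 3*0 + 2*2 = 4
a_3 = 3*4 + 2*0 = 12
a_4 = 3*12 + 2*4 = 44
a_5 = 3*44 + 2*12 = 156
a_6 = 3*156 + 2*44 = 556
a_7 = 3*556 + 2*156 = 1980
a_8 = 3*1980 + 2*556 = 7052
a_9 = 3*7052 + 2*1980 = 25116
So a_9 = 25116.

25116


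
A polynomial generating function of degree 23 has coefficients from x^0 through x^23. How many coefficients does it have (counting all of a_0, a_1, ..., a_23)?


A polynomial of degree 23 takes the form a_0 + a_1 x + ... + a_23 x^23.
The number of coefficients is 23 + 1 = 24.

24


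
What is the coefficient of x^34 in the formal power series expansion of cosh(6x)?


The Maclaurin series is cosh(t) = sum_{m>=0} t^(2m) / (2m)!, so substituting t = 6x, only even powers of x are nonzero, with coefficient of x^(2m) equal to 6^(2m) / (2m)!.
For x^34 the coefficient is 6^34/34! = 286511799958070431838109696/295232799039604140847618609643520000000 = 4649045868/4790556007375654140625.

4649045868/4790556007375654140625


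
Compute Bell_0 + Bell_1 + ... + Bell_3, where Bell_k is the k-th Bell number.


Recall Bell_k counts set partitions of a k-set (with Bell_0 = 1 by convention).
Bell_0 through Bell_3: 1, 1, 2, 5
Sum = 1 + 1 + 2 + 5 = 9.

9


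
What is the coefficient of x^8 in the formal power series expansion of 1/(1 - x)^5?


The expansion 1/(1 - x)^r = sum_{k>=0} C(k + r - 1, r - 1) x^k follows from the multiset / negative-binomial theorem (or from repeated differentiation of the geometric series).
For r = 5 and k = 8:
C(12, 4) = 479001600 / (24 * 40320) = 495.

495


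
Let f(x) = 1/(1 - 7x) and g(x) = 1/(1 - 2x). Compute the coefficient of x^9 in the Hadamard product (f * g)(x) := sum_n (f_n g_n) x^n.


f has coefficients f_k = 7^k and g has coefficients g_k = 2^k, so the Hadamard product has coefficient (f*g)_k = 7^k * 2^k = 14^k.
For k = 9: 14^9 = 20661046784.

20661046784


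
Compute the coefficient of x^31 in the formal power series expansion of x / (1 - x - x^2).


Let f(x) = sum_{k>=0} a_k x^k. Multiplying f(x) * (1 - x - x^2) = x and matching coefficients gives a_0 = 0, a_1 = 1, and a_k = a_{k-1} + a_{k-2} for k >= 2. These are the Fibonacci numbers F_k.
Iterating from F_0 = 0, F_1 = 1:
F_0=0, F_1=1, F_2=1, F_3=2, F_4=3, F_5=5, F_6=8, F_7=13, F_8=21, F_9=34, ...
F_31 = 1346269.

1346269


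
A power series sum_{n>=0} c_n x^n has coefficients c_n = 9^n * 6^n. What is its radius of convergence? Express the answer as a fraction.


By the root test (Cauchy-Hadamard), the radius is R = 1 / limsup_n |c_n|^(1/n).
Here |c_n|^(1/n) = (9^n * 6^n)^(1/n) = 9 * 6 = 54 for all n.
So R = 1/54 = 1/54.

1/54


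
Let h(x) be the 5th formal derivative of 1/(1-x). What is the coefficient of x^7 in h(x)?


Differentiating 5 times: d^5/dx^5 [1/(1-x)] = 5!/(1-x)^6.
The expansion 1/(1-x)^6 = sum_{k>=0} C(k+5, 5) x^k, so the coefficient of x^n in 5!/(1-x)^6 is 5! * C(n+5, 5).
For n = 7: 120 * C(12, 5) = 120 * 792 = 95040

95040


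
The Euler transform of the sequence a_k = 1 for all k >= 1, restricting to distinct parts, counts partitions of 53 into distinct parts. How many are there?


Partitions of 53 into distinct parts can be computed via generating function.
Product (1+x)(1+x^2)(1+x^3)...
The coefficient of x^53 = 5120

5120
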